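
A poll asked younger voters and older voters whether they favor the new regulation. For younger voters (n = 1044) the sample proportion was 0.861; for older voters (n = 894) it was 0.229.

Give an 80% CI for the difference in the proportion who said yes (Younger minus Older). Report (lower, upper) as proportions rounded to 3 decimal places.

SE₁ = √(p̂₁(1−p̂₁)/n₁) = √(0.8610·0.1390/1044) = 0.01071; SE₂ = √(0.2290·0.7710/894) = 0.01405.
Independent samples: SE of the difference = √(SE₁² + SE₂²) = √(0.0001147041 + 0.0001974025) = 0.01767.
z* for 80% confidence is 1.282, so the margin of error is 1.282 × 0.01767 = 0.02265.
Point estimate p̂₁ − p̂₂ = 0.8610 − 0.2290 = 0.6320.
0.6320 ± 0.02265 → (0.609, 0.655).

(0.609, 0.655)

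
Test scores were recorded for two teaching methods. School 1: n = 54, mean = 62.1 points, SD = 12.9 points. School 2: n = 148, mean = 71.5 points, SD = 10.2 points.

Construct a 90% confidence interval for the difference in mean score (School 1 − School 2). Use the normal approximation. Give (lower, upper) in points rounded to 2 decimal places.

SE₁ = s₁/√n₁ = 12.9/√54 = 1.7555; SE₂ = 10.2/√148 = 0.8384.
Independent samples, unequal variances: SE_diff = √(SE₁² + SE₂²) = √(3.08178025 + 0.70291456) = 1.9454.
z* = 1.645, so margin of error = 1.645 × 1.9454 = 3.2002.
Difference in means = 62.1 − 71.5 = -9.4000.
-9.4000 ± 3.2002 → (-12.60, -6.20).

(-12.60, -6.20)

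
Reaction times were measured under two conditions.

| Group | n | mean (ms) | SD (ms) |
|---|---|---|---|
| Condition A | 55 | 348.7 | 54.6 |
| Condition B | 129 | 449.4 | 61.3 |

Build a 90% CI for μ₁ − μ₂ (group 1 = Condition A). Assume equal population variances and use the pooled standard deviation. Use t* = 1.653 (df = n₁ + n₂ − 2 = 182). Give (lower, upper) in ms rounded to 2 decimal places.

s_p = √[((n₁−1)s₁² + (n₂−1)s₂²)/(n₁+n₂−2)] = √[(54·54.6² + 128·61.3²)/182] = 59.3910.
SE = 59.3910·√(1/55 + 1/129) = 9.5643.
With t* = 1.653, margin = 1.653 × 9.5643 = 15.8098.
x̄₁ − x̄₂ = 348.7 − 449.4 = -100.7000; interval -100.7000 ± 15.8098 = (-116.51, -84.89).

(-116.51, -84.89)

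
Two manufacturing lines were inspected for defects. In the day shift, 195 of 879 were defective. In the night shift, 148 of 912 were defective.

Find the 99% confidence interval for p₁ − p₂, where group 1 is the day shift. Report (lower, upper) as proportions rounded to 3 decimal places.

(0.012, 0.107)

p̂₁ = 195/879 = 0.2218 and p̂₂ = 148/912 = 0.1623.
SE₁ = √(p̂₁(1−p̂₁)/n₁) = √(0.2218·0.7782/879) = 0.01401; SE₂ = √(0.1623·0.8377/912) = 0.01221.
Independent samples: SE of the difference = √(SE₁² + SE₂²) = √(0.0001962801 + 0.0001490841) = 0.01858.
z* for 99% confidence is 2.576, so the margin of error is 2.576 × 0.01858 = 0.04786.
Point estimate p̂₁ − p̂₂ = 0.2218 − 0.1623 = 0.0595.
0.0595 ± 0.04786 → (0.012, 0.107).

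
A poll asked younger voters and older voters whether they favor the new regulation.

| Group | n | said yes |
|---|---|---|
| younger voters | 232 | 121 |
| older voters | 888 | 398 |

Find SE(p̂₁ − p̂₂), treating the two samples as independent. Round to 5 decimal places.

0.03680

First, p̂₁ = 121/232 = 0.5216; p̂₂ = 398/888 = 0.4482.
The two standard errors are √(0.5216×0.4784/232) = 0.03280 and √(0.4482×0.5518/888) = 0.01669.
Because the samples are independent, SE_diff = √(0.03280² + 0.01669²) = 0.03680.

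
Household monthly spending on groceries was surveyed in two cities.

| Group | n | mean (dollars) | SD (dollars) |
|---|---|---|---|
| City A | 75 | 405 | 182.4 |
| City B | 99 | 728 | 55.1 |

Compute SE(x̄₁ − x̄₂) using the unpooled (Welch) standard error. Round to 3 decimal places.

21.778

Per-group SEs: s₁/√n₁ = 182.4/√75 = 21.0617, s₂/√n₂ = 55.1/√99 = 5.5378.
Unpooled SE of the difference: √(443.59520689 + 30.66722884) = 21.7776.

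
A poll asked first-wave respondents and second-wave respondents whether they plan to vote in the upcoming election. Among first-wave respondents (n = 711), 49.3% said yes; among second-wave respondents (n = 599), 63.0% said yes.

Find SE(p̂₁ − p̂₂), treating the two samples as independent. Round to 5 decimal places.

Each SE is √(p̂(1−p̂)/n): √(0.4930·0.5070/711) = 0.01875 and √(0.6300·0.3700/599) = 0.01973.
SE(p̂₁ − p̂₂) = √(SE₁² + SE₂²) = √(0.0003515625 + 0.0003892729) = 0.02722, since the two samples are independent.

0.02722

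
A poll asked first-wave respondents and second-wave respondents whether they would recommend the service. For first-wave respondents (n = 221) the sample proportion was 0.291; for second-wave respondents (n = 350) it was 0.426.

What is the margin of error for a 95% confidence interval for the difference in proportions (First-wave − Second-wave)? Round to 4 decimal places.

0.0792

SE₁ = √(p̂₁(1−p̂₁)/n₁) = √(0.2910·0.7090/221) = 0.03055; SE₂ = √(0.4260·0.5740/350) = 0.02643.
Independent samples: SE of the difference = √(SE₁² + SE₂²) = √(0.0009333025 + 0.0006985449) = 0.04040.
z* for 95% confidence is 1.960, so the margin of error is 1.960 × 0.04040 = 0.07918.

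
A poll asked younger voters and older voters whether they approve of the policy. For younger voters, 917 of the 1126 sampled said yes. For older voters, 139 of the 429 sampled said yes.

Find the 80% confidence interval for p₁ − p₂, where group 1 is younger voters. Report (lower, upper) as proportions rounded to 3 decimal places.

(0.458, 0.523)

First, p̂₁ = 917/1126 = 0.8144; p̂₂ = 139/429 = 0.3240.
The two standard errors are √(0.8144×0.1856/1126) = 0.01159 and √(0.3240×0.6760/429) = 0.02260.
Because the samples are independent, SE_diff = √(0.01159² + 0.02260²) = 0.02540.
Using z* = 1.282 for 80%, ME = 1.282 × 0.02540 = 0.03256.
p̂₁ − p̂₂ = 0.4904; interval 0.4904 ± 0.03256 gives (0.458, 0.523).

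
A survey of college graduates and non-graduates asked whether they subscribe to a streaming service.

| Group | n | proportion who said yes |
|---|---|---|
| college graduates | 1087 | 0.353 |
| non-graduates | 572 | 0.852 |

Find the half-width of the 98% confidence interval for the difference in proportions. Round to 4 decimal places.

0.0483

SE₁ = √(p̂₁(1−p̂₁)/n₁) = √(0.3530·0.6470/1087) = 0.01450; SE₂ = √(0.8520·0.1480/572) = 0.01485.
Independent samples: SE of the difference = √(SE₁² + SE₂²) = √(0.00021025 + 0.0002205225) = 0.02076.
z* for 98% confidence is 2.326, so the margin of error is 2.326 × 0.02076 = 0.04829.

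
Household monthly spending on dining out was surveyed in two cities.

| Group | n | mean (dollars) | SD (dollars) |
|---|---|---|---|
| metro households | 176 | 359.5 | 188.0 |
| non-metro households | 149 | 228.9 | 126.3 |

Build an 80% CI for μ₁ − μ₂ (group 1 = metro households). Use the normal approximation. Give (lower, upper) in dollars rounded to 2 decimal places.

(108.11, 153.09)

Standard errors of each mean: 188.0/√176 = 14.1710 and 126.3/√149 = 10.3469.
SE(x̄₁ − x̄₂) = √(14.1710² + 10.3469²) = 17.5464 for independent samples with unequal variances.
With z* = 1.282, the margin is 1.282 × 17.5464 = 22.4945.
x̄₁ − x̄₂ = 359.5 − 228.9 = 130.6000; the interval is 130.6000 ± 22.4945 = (108.11, 153.09).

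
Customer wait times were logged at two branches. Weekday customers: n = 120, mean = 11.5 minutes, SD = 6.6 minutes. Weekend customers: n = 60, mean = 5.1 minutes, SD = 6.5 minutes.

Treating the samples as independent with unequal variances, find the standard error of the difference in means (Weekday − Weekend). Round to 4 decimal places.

1.0330

SE₁ = s₁/√n₁ = 6.6/√120 = 0.6025; SE₂ = 6.5/√60 = 0.8391.
Independent samples, unequal variances: SE_diff = √(SE₁² + SE₂²) = √(0.36300625 + 0.70408881) = 1.0330.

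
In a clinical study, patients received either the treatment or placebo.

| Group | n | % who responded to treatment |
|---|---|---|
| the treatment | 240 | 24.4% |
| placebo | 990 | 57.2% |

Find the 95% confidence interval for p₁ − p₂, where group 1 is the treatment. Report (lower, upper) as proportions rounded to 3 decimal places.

SE₁ = √(p̂₁(1−p̂₁)/n₁) = √(0.2440·0.7560/240) = 0.02772; SE₂ = √(0.5720·0.4280/990) = 0.01573.
Independent samples: SE of the difference = √(SE₁² + SE₂²) = √(0.0007683984 + 0.0002474329) = 0.03187.
z* for 95% confidence is 1.960, so the margin of error is 1.960 × 0.03187 = 0.06247.
Point estimate p̂₁ − p̂₂ = 0.2440 − 0.5720 = -0.3280.
-0.3280 ± 0.06247 → (-0.390, -0.266).

(-0.390, -0.266)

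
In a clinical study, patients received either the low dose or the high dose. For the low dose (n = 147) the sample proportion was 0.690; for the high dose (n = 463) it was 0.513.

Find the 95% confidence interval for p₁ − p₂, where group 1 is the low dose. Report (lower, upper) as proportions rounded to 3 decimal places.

(0.089, 0.265)

Each SE is √(p̂(1−p̂)/n): √(0.6900·0.3100/147) = 0.03815 and √(0.5130·0.4870/463) = 0.02323.
SE(p̂₁ − p̂₂) = √(SE₁² + SE₂²) = √(0.0014554225 + 0.0005396329) = 0.04467, since the two samples are independent.
At 95% confidence z* = 1.960; margin = 1.960 × 0.04467 = 0.08755.
The difference is 0.6900 − 0.5130 = 0.1770, so the interval is 0.1770 ± 0.08755 = (0.089, 0.265).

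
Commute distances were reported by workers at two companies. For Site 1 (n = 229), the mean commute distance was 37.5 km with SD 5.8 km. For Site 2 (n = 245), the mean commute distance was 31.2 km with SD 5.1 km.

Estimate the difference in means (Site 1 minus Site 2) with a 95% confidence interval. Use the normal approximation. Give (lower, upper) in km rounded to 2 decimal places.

Standard errors of each mean: 5.8/√229 = 0.3833 and 5.1/√245 = 0.3258.
SE(x̄₁ − x̄₂) = √(0.3833² + 0.3258²) = 0.5031 for independent samples with unequal variances.
With z* = 1.960, the margin is 1.960 × 0.5031 = 0.9861.
x̄₁ − x̄₂ = 37.5 − 31.2 = 6.3000; the interval is 6.3000 ± 0.9861 = (5.31, 7.29).

(5.31, 7.29)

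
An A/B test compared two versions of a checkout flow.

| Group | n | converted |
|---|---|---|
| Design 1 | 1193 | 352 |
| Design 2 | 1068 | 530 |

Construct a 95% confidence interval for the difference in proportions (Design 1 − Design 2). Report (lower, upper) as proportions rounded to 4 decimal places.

(-0.2408, -0.1616)

Sample proportions: 352/1193 = 0.2951, 530/1068 = 0.4963.
Each SE is √(p̂(1−p̂)/n): √(0.2951·0.7049/1193) = 0.01320 and √(0.4963·0.5037/1068) = 0.01530.
SE(p̂₁ − p̂₂) = √(SE₁² + SE₂²) = √(0.00017424 + 0.00023409) = 0.02021, since the two samples are independent.
At 95% confidence z* = 1.960; margin = 1.960 × 0.02021 = 0.03961.
The difference is 0.2951 − 0.4963 = -0.2012, so the interval is -0.2012 ± 0.03961 = (-0.2408, -0.1616).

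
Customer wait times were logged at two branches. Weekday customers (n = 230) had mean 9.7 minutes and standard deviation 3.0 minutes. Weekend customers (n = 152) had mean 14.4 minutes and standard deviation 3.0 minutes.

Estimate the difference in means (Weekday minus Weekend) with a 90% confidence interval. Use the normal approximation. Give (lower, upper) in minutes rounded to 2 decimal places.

(-5.22, -4.18)

SE₁ = s₁/√n₁ = 3.0/√230 = 0.1978; SE₂ = 3.0/√152 = 0.2433.
Independent samples, unequal variances: SE_diff = √(SE₁² + SE₂²) = √(0.03912484 + 0.05919489) = 0.3136.
z* = 1.645, so margin of error = 1.645 × 0.3136 = 0.5159.
Difference in means = 9.7 − 14.4 = -4.7000.
-4.7000 ± 0.5159 → (-5.22, -4.18).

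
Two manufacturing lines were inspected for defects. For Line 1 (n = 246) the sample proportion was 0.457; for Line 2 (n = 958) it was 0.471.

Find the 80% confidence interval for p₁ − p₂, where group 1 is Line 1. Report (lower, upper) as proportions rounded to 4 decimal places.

(-0.0597, 0.0317)

The two standard errors are √(0.4570×0.5430/246) = 0.03176 and √(0.4710×0.5290/958) = 0.01613.
Because the samples are independent, SE_diff = √(0.03176² + 0.01613²) = 0.03562.
Using z* = 1.282 for 80%, ME = 1.282 × 0.03562 = 0.04566.
p̂₁ − p̂₂ = -0.0140; interval -0.0140 ± 0.04566 gives (-0.0597, 0.0317).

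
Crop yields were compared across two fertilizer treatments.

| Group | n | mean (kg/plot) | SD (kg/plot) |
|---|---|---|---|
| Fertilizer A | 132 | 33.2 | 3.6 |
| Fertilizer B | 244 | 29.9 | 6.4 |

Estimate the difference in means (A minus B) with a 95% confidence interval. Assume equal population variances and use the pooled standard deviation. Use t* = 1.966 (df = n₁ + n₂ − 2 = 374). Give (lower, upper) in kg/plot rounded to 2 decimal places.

s_p = √[((n₁−1)s₁² + (n₂−1)s₂²)/(n₁+n₂−2)] = √[(131·3.6² + 243·6.4²)/374] = 5.5814.
SE = 5.5814·√(1/132 + 1/244) = 0.6031.
With t* = 1.966, margin = 1.966 × 0.6031 = 1.1857.
x̄₁ − x̄₂ = 33.2 − 29.9 = 3.3000; interval 3.3000 ± 1.1857 = (2.11, 4.49).

(2.11, 4.49)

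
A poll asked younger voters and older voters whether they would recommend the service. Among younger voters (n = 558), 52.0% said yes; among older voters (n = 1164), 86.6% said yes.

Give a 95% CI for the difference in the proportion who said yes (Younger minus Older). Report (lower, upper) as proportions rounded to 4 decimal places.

The two standard errors are √(0.5200×0.4800/558) = 0.02115 and √(0.8660×0.1340/1164) = 0.00998.
Because the samples are independent, SE_diff = √(0.02115² + 0.00998²) = 0.02339.
Using z* = 1.960 for 95%, ME = 1.960 × 0.02339 = 0.04584.
p̂₁ − p̂₂ = -0.3460; interval -0.3460 ± 0.04584 gives (-0.3918, -0.3002).

(-0.3918, -0.3002)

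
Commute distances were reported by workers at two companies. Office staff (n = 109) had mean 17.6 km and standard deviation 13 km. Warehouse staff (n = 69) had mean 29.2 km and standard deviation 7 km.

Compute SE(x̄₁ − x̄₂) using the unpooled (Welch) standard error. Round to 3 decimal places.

1.504

Per-group SEs: s₁/√n₁ = 13/√109 = 1.2452, s₂/√n₂ = 7/√69 = 0.8427.
Unpooled SE of the difference: √(1.55052304 + 0.71014329) = 1.5036.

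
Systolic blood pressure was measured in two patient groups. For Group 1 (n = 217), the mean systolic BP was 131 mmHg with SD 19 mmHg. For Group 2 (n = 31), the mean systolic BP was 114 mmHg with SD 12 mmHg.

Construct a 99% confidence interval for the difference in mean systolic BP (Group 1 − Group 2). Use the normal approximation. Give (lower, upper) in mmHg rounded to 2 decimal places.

Per-group SEs: s₁/√n₁ = 19/√217 = 1.2898, s₂/√n₂ = 12/√31 = 2.1553.
Unpooled SE of the difference: √(1.66358404 + 4.64531809) = 2.5118.
Margin of error = z* · SE = 2.576 × 2.5118 = 6.4704.
x̄₁ − x̄₂ = 131 − 114 = 17.0000.
CI: 17.0000 ± 6.4704 = (10.53, 23.47).

(10.53, 23.47)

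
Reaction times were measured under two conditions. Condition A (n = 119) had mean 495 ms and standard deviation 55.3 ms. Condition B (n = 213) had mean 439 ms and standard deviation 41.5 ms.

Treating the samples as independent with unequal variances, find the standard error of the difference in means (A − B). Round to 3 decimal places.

5.812

Standard errors of each mean: 55.3/√119 = 5.0693 and 41.5/√213 = 2.8435.
SE(x̄₁ − x̄₂) = √(5.0693² + 2.8435²) = 5.8123 for independent samples with unequal variances.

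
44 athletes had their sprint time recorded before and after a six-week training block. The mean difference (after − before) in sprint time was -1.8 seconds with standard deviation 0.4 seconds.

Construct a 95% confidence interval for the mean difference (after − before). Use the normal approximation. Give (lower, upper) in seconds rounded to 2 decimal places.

(-1.92, -1.68)

This is a matched-pairs design, so SE = s_d/√n = 0.4/√44 = 0.0603.
Margin = 1.960 × 0.0603 = 0.1182; the interval is -1.8 ± 0.1182 = (-1.92, -1.68).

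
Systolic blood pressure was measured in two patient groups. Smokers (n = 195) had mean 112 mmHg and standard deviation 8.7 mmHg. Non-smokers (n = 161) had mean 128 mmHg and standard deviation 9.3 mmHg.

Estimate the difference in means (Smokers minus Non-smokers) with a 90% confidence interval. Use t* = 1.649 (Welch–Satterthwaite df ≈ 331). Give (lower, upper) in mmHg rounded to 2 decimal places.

(-17.59, -14.41)

Per-group SEs: s₁/√n₁ = 8.7/√195 = 0.6230, s₂/√n₂ = 9.3/√161 = 0.7329.
Unpooled SE of the difference: √(0.388129 + 0.53714241) = 0.9619.
Margin of error = t* · SE = 1.649 × 0.9619 = 1.5862.
x̄₁ − x̄₂ = 112 − 128 = -16.0000.
CI: -16.0000 ± 1.5862 = (-17.59, -14.41).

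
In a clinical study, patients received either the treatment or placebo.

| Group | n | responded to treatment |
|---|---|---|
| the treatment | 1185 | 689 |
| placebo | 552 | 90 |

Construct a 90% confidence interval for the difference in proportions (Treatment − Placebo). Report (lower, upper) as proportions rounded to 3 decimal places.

p̂₁ = 689/1185 = 0.5814 and p̂₂ = 90/552 = 0.1630.
SE₁ = √(p̂₁(1−p̂₁)/n₁) = √(0.5814·0.4186/1185) = 0.01433; SE₂ = √(0.1630·0.8370/552) = 0.01572.
Independent samples: SE of the difference = √(SE₁² + SE₂²) = √(0.0002053489 + 0.0002471184) = 0.02127.
z* for 90% confidence is 1.645, so the margin of error is 1.645 × 0.02127 = 0.03499.
Point estimate p̂₁ − p̂₂ = 0.5814 − 0.1630 = 0.4184.
0.4184 ± 0.03499 → (0.383, 0.453).

(0.383, 0.453)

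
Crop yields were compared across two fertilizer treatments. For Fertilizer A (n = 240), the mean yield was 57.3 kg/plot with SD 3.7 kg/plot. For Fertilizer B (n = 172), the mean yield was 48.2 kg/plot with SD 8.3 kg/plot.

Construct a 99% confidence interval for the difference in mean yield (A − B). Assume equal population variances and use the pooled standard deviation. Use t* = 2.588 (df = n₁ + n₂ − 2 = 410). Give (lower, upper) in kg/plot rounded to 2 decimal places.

(7.53, 10.67)

Pooled variance s_p² = [239·3.7² + 171·8.3²] / (240+172−2) = 36.7124, so s_p = 6.0591.
SE_diff = s_p·√(1/n₁ + 1/n₂) = 6.0591·√(1/240 + 1/172) = 0.6053.
t* = 2.588; margin = 2.588 × 0.6053 = 1.5665.
Difference = 57.3 − 48.2 = 9.1000.
9.1000 ± 1.5665 → (7.53, 10.67).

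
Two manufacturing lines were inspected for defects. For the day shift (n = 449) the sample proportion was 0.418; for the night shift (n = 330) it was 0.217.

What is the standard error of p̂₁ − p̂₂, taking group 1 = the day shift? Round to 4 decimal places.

0.0325

The two standard errors are √(0.4180×0.5820/449) = 0.02328 and √(0.2170×0.7830/330) = 0.02269.
Because the samples are independent, SE_diff = √(0.02328² + 0.02269²) = 0.03251.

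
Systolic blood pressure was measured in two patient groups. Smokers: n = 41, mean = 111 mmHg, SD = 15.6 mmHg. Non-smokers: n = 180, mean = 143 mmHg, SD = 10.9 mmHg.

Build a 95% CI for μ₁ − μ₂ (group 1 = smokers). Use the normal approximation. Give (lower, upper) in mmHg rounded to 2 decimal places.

(-37.03, -26.97)

Per-group SEs: s₁/√n₁ = 15.6/√41 = 2.4363, s₂/√n₂ = 10.9/√180 = 0.8124.
Unpooled SE of the difference: √(5.93555769 + 0.65999376) = 2.5682.
Margin of error = z* · SE = 1.960 × 2.5682 = 5.0337.
x̄₁ − x̄₂ = 111 − 143 = -32.0000.
CI: -32.0000 ± 5.0337 = (-37.03, -26.97).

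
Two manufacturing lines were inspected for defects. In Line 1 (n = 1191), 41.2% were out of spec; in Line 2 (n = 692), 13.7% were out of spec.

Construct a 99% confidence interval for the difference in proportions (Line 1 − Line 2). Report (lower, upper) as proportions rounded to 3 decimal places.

(0.225, 0.325)

SE₁ = √(p̂₁(1−p̂₁)/n₁) = √(0.4120·0.5880/1191) = 0.01426; SE₂ = √(0.1370·0.8630/692) = 0.01307.
Independent samples: SE of the difference = √(SE₁² + SE₂²) = √(0.0002033476 + 0.0001708249) = 0.01934.
z* for 99% confidence is 2.576, so the margin of error is 2.576 × 0.01934 = 0.04982.
Point estimate p̂₁ − p̂₂ = 0.4120 − 0.1370 = 0.2750.
0.2750 ± 0.04982 → (0.225, 0.325).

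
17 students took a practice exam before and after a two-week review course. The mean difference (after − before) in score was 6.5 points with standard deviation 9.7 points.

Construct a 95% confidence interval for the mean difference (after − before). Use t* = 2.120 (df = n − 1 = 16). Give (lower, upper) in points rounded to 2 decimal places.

(1.51, 11.49)

This is a matched-pairs design, so SE = s_d/√n = 9.7/√17 = 2.3526.
Margin = 2.120 × 2.3526 = 4.9875; the interval is 6.5 ± 4.9875 = (1.51, 11.49).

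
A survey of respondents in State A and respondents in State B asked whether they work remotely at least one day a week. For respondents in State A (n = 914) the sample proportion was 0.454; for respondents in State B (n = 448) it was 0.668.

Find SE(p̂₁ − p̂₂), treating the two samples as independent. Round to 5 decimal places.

0.02768

Each SE is √(p̂(1−p̂)/n): √(0.4540·0.5460/914) = 0.01647 and √(0.6680·0.3320/448) = 0.02225.
SE(p̂₁ − p̂₂) = √(SE₁² + SE₂²) = √(0.0002712609 + 0.0004950625) = 0.02768, since the two samples are independent.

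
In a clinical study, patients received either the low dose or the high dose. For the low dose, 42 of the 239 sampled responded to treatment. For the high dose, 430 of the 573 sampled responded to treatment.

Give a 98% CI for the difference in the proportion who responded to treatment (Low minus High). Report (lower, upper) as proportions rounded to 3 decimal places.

Sample proportions: 42/239 = 0.1757, 430/573 = 0.7504.
Each SE is √(p̂(1−p̂)/n): √(0.1757·0.8243/239) = 0.02462 and √(0.7504·0.2496/573) = 0.01808.
SE(p̂₁ − p̂₂) = √(SE₁² + SE₂²) = √(0.0006061444 + 0.0003268864) = 0.03055, since the two samples are independent.
At 98% confidence z* = 2.326; margin = 2.326 × 0.03055 = 0.07106.
The difference is 0.1757 − 0.7504 = -0.5747, so the interval is -0.5747 ± 0.07106 = (-0.646, -0.504).

(-0.646, -0.504)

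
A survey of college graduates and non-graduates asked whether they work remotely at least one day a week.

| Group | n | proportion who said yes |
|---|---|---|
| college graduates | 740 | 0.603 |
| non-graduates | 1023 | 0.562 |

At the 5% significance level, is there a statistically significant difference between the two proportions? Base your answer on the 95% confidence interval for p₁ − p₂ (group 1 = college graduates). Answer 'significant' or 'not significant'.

SE₁ = √(p̂₁(1−p̂₁)/n₁) = √(0.6030·0.3970/740) = 0.01799; SE₂ = √(0.5620·0.4380/1023) = 0.01551.
Independent samples: SE of the difference = √(SE₁² + SE₂²) = √(0.0003236401 + 0.0002405601) = 0.02375.
z* for 95% confidence is 1.960, so the margin of error is 1.960 × 0.02375 = 0.04655.
Point estimate p̂₁ − p̂₂ = 0.6030 − 0.5620 = 0.0410.
0.0410 ± 0.04655 → (-0.00555, 0.08755).
The interval (-0.00555, 0.08755) contains 0, so the difference is not significant.

not significant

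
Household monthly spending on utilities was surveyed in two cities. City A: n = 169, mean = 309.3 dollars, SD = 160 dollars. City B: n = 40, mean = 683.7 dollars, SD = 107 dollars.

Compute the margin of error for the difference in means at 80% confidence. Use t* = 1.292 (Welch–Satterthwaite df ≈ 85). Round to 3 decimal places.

27.030

Per-group SEs: s₁/√n₁ = 160/√169 = 12.3077, s₂/√n₂ = 107/√40 = 16.9182.
Unpooled SE of the difference: √(151.47947929 + 286.22549124) = 20.9214.
Margin of error = t* · SE = 1.292 × 20.9214 = 27.0304.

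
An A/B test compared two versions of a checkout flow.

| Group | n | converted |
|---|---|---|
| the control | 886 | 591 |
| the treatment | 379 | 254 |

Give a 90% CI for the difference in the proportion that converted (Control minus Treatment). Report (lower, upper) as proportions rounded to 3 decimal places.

Sample proportions: 591/886 = 0.6670, 254/379 = 0.6702.
Each SE is √(p̂(1−p̂)/n): √(0.6670·0.3330/886) = 0.01583 and √(0.6702·0.3298/379) = 0.02415.
SE(p̂₁ − p̂₂) = √(SE₁² + SE₂²) = √(0.0002505889 + 0.0005832225) = 0.02888, since the two samples are independent.
At 90% confidence z* = 1.645; margin = 1.645 × 0.02888 = 0.04751.
The difference is 0.6670 − 0.6702 = -0.0032, so the interval is -0.0032 ± 0.04751 = (-0.051, 0.044).

(-0.051, 0.044)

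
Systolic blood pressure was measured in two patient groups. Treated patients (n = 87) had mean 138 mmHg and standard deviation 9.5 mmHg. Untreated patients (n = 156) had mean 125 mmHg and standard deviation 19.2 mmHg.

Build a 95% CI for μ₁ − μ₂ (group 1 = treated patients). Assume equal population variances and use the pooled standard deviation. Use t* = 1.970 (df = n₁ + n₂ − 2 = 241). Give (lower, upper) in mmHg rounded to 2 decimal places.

(8.67, 17.33)

s_p = √[((n₁−1)s₁² + (n₂−1)s₂²)/(n₁+n₂−2)] = √[(86·9.5² + 155·19.2²)/241] = 16.4103.
SE = 16.4103·√(1/87 + 1/156) = 2.1958.
With t* = 1.970, margin = 1.970 × 2.1958 = 4.3257.
x̄₁ − x̄₂ = 138 − 125 = 13.0000; interval 13.0000 ± 4.3257 = (8.67, 17.33).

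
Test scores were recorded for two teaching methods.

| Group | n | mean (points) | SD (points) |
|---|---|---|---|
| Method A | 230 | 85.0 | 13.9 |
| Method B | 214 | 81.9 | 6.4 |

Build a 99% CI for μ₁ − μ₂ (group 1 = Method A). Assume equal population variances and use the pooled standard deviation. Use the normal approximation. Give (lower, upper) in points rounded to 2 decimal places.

s_p = √[((n₁−1)s₁² + (n₂−1)s₂²)/(n₁+n₂−2)] = √[(229·13.9² + 213·6.4²)/442] = 10.9472.
SE = 10.9472·√(1/230 + 1/214) = 1.0397.
With z* = 2.576, margin = 2.576 × 1.0397 = 2.6783.
x̄₁ − x̄₂ = 85.0 − 81.9 = 3.1000; interval 3.1000 ± 2.6783 = (0.42, 5.78).

(0.42, 5.78)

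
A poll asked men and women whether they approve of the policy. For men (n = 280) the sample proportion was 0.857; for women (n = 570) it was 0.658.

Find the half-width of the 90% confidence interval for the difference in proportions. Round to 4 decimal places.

SE₁ = √(p̂₁(1−p̂₁)/n₁) = √(0.8570·0.1430/280) = 0.02092; SE₂ = √(0.6580·0.3420/570) = 0.01987.
Independent samples: SE of the difference = √(SE₁² + SE₂²) = √(0.0004376464 + 0.0003948169) = 0.02885.
z* for 90% confidence is 1.645, so the margin of error is 1.645 × 0.02885 = 0.04746.

0.0475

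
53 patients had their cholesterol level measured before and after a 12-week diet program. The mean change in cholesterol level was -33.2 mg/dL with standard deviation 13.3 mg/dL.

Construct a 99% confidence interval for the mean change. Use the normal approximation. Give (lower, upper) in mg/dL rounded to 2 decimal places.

(-37.91, -28.49)

This is a matched-pairs design, so SE = s_d/√n = 13.3/√53 = 1.8269.
Margin = 2.576 × 1.8269 = 4.7061; the interval is -33.2 ± 4.7061 = (-37.91, -28.49).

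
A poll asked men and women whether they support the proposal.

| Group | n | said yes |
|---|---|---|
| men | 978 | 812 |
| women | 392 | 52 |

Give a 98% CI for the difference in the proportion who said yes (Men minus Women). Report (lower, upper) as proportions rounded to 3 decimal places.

(0.649, 0.746)

p̂₁ = 812/978 = 0.8303 and p̂₂ = 52/392 = 0.1327.
SE₁ = √(p̂₁(1−p̂₁)/n₁) = √(0.8303·0.1697/978) = 0.01200; SE₂ = √(0.1327·0.8673/392) = 0.01713.
Independent samples: SE of the difference = √(SE₁² + SE₂²) = √(0.000144 + 0.0002934369) = 0.02091.
z* for 98% confidence is 2.326, so the margin of error is 2.326 × 0.02091 = 0.04864.
Point estimate p̂₁ − p̂₂ = 0.8303 − 0.1327 = 0.6976.
0.6976 ± 0.04864 → (0.649, 0.746).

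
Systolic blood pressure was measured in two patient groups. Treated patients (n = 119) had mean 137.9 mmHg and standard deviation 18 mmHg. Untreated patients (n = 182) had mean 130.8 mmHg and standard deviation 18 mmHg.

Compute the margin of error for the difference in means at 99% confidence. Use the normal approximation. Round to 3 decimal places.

5.466

Standard errors of each mean: 18/√119 = 1.6501 and 18/√182 = 1.3342.
SE(x̄₁ − x̄₂) = √(1.6501² + 1.3342²) = 2.1220 for independent samples with unequal variances.
With z* = 2.576, the margin is 2.576 × 2.1220 = 5.4663.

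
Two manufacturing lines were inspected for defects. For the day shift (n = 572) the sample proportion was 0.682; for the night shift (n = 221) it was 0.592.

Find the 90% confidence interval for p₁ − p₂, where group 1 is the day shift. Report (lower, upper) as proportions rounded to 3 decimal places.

(0.027, 0.153)

SE₁ = √(p̂₁(1−p̂₁)/n₁) = √(0.6820·0.3180/572) = 0.01947; SE₂ = √(0.5920·0.4080/221) = 0.03306.
Independent samples: SE of the difference = √(SE₁² + SE₂²) = √(0.0003790809 + 0.0010929636) = 0.03837.
z* for 90% confidence is 1.645, so the margin of error is 1.645 × 0.03837 = 0.06312.
Point estimate p̂₁ − p̂₂ = 0.6820 − 0.5920 = 0.0900.
0.0900 ± 0.06312 → (0.027, 0.153).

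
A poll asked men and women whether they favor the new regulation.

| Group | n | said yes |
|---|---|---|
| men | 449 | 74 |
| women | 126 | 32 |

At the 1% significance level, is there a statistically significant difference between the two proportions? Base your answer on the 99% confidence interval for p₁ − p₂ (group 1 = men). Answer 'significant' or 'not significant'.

not significant

First, p̂₁ = 74/449 = 0.1648; p̂₂ = 32/126 = 0.2540.
The two standard errors are √(0.1648×0.8352/449) = 0.01751 and √(0.2540×0.7460/126) = 0.03878.
Because the samples are independent, SE_diff = √(0.01751² + 0.03878²) = 0.04255.
Using z* = 2.576 for 99%, ME = 2.576 × 0.04255 = 0.10961.
p̂₁ − p̂₂ = -0.0892; interval -0.0892 ± 0.10961 gives (-0.19881, 0.02041).
The interval (-0.19881, 0.02041) contains 0, so the difference is not significant.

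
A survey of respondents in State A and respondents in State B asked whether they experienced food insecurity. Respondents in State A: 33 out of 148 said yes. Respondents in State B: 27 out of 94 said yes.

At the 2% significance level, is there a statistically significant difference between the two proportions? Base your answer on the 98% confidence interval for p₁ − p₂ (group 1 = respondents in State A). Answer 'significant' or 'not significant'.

p̂₁ = 33/148 = 0.2230 and p̂₂ = 27/94 = 0.2872.
SE₁ = √(p̂₁(1−p̂₁)/n₁) = √(0.2230·0.7770/148) = 0.03422; SE₂ = √(0.2872·0.7128/94) = 0.04667.
Independent samples: SE of the difference = √(SE₁² + SE₂²) = √(0.0011710084 + 0.0021780889) = 0.05787.
z* for 98% confidence is 2.326, so the margin of error is 2.326 × 0.05787 = 0.13461.
Point estimate p̂₁ − p̂₂ = 0.2230 − 0.2872 = -0.0642.
-0.0642 ± 0.13461 → (-0.19881, 0.07041).
The interval (-0.19881, 0.07041) contains 0, so the difference is not significant.

not significant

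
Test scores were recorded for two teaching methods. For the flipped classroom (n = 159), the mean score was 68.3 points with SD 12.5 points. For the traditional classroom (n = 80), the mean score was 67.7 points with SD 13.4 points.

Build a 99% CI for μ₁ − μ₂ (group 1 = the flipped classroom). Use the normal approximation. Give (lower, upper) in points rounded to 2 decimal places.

(-4.03, 5.23)

Per-group SEs: s₁/√n₁ = 12.5/√159 = 0.9913, s₂/√n₂ = 13.4/√80 = 1.4982.
Unpooled SE of the difference: √(0.98267569 + 2.24460324) = 1.7965.
Margin of error = z* · SE = 2.576 × 1.7965 = 4.6278.
x̄₁ − x̄₂ = 68.3 − 67.7 = 0.6000.
CI: 0.6000 ± 4.6278 = (-4.03, 5.23).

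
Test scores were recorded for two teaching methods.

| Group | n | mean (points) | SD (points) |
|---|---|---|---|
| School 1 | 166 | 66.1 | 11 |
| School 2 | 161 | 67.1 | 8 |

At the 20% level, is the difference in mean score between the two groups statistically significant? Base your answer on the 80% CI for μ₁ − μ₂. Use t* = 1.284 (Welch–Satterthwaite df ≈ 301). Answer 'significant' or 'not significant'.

Standard errors of each mean: 11/√166 = 0.8538 and 8/√161 = 0.6305.
SE(x̄₁ − x̄₂) = √(0.8538² + 0.6305²) = 1.0614 for independent samples with unequal variances.
With t* = 1.284, the margin is 1.284 × 1.0614 = 1.3628.
x̄₁ − x̄₂ = 66.1 − 67.1 = -1.0000; the interval is -1.0000 ± 1.3628 = (-2.3628, 0.3628).
The interval (-2.3628, 0.3628) contains 0, so the difference is not significant.

not significant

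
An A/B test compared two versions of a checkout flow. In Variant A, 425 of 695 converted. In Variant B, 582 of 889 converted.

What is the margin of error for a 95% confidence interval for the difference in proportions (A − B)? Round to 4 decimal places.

p̂₁ = 425/695 = 0.6115 and p̂₂ = 582/889 = 0.6547.
SE₁ = √(p̂₁(1−p̂₁)/n₁) = √(0.6115·0.3885/695) = 0.01849; SE₂ = √(0.6547·0.3453/889) = 0.01595.
Independent samples: SE of the difference = √(SE₁² + SE₂²) = √(0.0003418801 + 0.0002544025) = 0.02442.
z* for 95% confidence is 1.960, so the margin of error is 1.960 × 0.02442 = 0.04786.

0.0479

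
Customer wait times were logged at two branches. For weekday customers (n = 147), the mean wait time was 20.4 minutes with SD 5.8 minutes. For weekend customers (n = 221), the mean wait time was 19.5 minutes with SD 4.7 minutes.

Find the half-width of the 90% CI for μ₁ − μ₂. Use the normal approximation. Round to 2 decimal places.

Per-group SEs: s₁/√n₁ = 5.8/√147 = 0.4784, s₂/√n₂ = 4.7/√221 = 0.3162.
Unpooled SE of the difference: √(0.22886656 + 0.09998244) = 0.5735.
Margin of error = z* · SE = 1.645 × 0.5735 = 0.9434.

0.94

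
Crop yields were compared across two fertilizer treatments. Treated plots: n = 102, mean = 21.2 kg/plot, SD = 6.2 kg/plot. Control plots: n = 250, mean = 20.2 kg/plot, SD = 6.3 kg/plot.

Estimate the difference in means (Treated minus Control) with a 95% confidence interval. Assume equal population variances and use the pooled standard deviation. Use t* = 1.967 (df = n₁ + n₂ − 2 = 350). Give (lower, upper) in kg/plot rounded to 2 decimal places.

(-0.45, 2.45)

Pooled variance s_p² = [101·6.2² + 249·6.3²] / (102+250−2) = 39.3293, so s_p = 6.2713.
SE_diff = s_p·√(1/n₁ + 1/n₂) = 6.2713·√(1/102 + 1/250) = 0.7368.
t* = 1.967; margin = 1.967 × 0.7368 = 1.4493.
Difference = 21.2 − 20.2 = 1.0000.
1.0000 ± 1.4493 → (-0.45, 2.45).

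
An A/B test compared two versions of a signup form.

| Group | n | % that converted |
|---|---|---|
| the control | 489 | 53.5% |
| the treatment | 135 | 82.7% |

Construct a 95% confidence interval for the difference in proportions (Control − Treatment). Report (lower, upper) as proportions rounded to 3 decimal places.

SE₁ = √(p̂₁(1−p̂₁)/n₁) = √(0.5350·0.4650/489) = 0.02256; SE₂ = √(0.8270·0.1730/135) = 0.03255.
Independent samples: SE of the difference = √(SE₁² + SE₂²) = √(0.0005089536 + 0.0010595025) = 0.03960.
z* for 95% confidence is 1.960, so the margin of error is 1.960 × 0.03960 = 0.07762.
Point estimate p̂₁ − p̂₂ = 0.5350 − 0.8270 = -0.2920.
-0.2920 ± 0.07762 → (-0.370, -0.214).

(-0.370, -0.214)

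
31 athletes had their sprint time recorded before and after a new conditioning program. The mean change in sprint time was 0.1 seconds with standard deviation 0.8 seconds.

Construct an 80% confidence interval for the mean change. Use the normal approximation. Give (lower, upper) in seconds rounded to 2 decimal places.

This is a matched-pairs design, so SE = s_d/√n = 0.8/√31 = 0.1437.
Margin = 1.282 × 0.1437 = 0.1842; the interval is 0.1 ± 0.1842 = (-0.08, 0.28).

(-0.08, 0.28)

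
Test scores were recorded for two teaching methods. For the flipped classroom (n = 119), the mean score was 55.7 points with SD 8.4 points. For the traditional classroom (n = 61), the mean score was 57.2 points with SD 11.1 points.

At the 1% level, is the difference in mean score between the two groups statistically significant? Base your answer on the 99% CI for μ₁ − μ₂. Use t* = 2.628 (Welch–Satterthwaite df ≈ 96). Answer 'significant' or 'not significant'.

Per-group SEs: s₁/√n₁ = 8.4/√119 = 0.7700, s₂/√n₂ = 11.1/√61 = 1.4212.
Unpooled SE of the difference: √(0.5929 + 2.01980944) = 1.6164.
Margin of error = t* · SE = 2.628 × 1.6164 = 4.2479.
x̄₁ − x̄₂ = 55.7 − 57.2 = -1.5000.
CI: -1.5000 ± 4.2479 = (-5.7479, 2.7479).
The interval (-5.7479, 2.7479) contains 0, so the difference is not significant.

not significant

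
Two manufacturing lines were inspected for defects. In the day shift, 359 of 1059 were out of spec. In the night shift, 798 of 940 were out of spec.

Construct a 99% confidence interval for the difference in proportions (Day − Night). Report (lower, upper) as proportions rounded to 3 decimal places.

Sample proportions: 359/1059 = 0.3390, 798/940 = 0.8489.
Each SE is √(p̂(1−p̂)/n): √(0.3390·0.6610/1059) = 0.01455 and √(0.8489·0.1511/940) = 0.01168.
SE(p̂₁ − p̂₂) = √(SE₁² + SE₂²) = √(0.0002117025 + 0.0001364224) = 0.01866, since the two samples are independent.
At 99% confidence z* = 2.576; margin = 2.576 × 0.01866 = 0.04807.
The difference is 0.3390 − 0.8489 = -0.5099, so the interval is -0.5099 ± 0.04807 = (-0.558, -0.462).

(-0.558, -0.462)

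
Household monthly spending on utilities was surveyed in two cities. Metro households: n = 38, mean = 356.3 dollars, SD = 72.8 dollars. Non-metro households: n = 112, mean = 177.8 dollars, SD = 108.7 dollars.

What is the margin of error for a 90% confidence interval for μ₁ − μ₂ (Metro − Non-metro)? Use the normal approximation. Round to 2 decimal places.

SE₁ = s₁/√n₁ = 72.8/√38 = 11.8097; SE₂ = 108.7/√112 = 10.2712.
Independent samples, unequal variances: SE_diff = √(SE₁² + SE₂²) = √(139.46901409 + 105.49754944) = 15.6514.
z* = 1.645, so margin of error = 1.645 × 15.6514 = 25.7466.

25.75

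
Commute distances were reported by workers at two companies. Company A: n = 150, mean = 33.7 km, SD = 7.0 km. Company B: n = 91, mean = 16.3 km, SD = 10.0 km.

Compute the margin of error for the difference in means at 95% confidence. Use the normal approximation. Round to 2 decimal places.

Standard errors of each mean: 7.0/√150 = 0.5715 and 10.0/√91 = 1.0483.
SE(x̄₁ − x̄₂) = √(0.5715² + 1.0483²) = 1.1940 for independent samples with unequal variances.
With z* = 1.960, the margin is 1.960 × 1.1940 = 2.3402.

2.34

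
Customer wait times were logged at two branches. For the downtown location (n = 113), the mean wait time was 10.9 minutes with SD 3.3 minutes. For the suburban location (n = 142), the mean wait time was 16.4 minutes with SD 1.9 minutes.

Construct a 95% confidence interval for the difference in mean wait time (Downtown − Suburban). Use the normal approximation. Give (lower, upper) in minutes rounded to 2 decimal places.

(-6.18, -4.82)

SE₁ = s₁/√n₁ = 3.3/√113 = 0.3104; SE₂ = 1.9/√142 = 0.1594.
Independent samples, unequal variances: SE_diff = √(SE₁² + SE₂²) = √(0.09634816 + 0.02540836) = 0.3489.
z* = 1.960, so margin of error = 1.960 × 0.3489 = 0.6838.
Difference in means = 10.9 − 16.4 = -5.5000.
-5.5000 ± 0.6838 → (-6.18, -4.82).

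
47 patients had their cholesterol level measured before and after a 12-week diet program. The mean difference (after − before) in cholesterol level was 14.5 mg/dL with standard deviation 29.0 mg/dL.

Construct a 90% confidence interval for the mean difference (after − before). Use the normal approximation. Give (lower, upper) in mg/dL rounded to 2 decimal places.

Paired design: SE = s_d/√n = 29.0/√47 = 4.2301.
z* = 1.645; margin of error = 1.645 × 4.2301 = 6.9585.
14.5 ± 6.9585 → (7.54, 21.46).

(7.54, 21.46)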